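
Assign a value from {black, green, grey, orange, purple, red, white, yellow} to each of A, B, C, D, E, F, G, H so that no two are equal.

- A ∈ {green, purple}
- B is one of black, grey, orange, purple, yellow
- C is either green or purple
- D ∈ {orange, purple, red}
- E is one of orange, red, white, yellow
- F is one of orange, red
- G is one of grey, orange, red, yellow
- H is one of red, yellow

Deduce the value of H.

yellow

The 8 variables together cover exactly {black, green, grey, orange, purple, red, white, yellow} — 8 values for 8 variables — and black appears only in B's list, so B = black.
Among the 7 still-open variables, grey fits only G (and all 7 values in {green, grey, orange, purple, red, white, yellow} must be used), so G = grey.
Among the 6 still-open variables, white fits only E (and all 6 values in {green, orange, purple, red, white, yellow} must be used), so E = white.
The 5 still-open variables draw from only 5 values {green, orange, purple, red, yellow}, so each is used; only H can be yellow, hence H = yellow.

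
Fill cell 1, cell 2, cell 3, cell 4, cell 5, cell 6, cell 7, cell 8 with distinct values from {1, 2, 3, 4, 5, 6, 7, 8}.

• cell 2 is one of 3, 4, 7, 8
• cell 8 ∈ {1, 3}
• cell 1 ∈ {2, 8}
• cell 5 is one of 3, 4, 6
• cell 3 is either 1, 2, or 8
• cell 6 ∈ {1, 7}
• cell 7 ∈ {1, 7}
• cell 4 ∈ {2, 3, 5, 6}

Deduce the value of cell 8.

Among the 8 variables, 5 fits only cell 4 (and all 8 values in {1, 2, 3, 4, 5, 6, 7, 8} must be used), so cell 4 = 5.
The 7 still-open variables draw from only 7 values {1, 2, 3, 4, 6, 7, 8}, so each is used; only cell 5 can be 6, hence cell 5 = 6.
The 6 still-open variables draw from only 6 values {1, 2, 3, 4, 7, 8}, so each is used; only cell 2 can be 4, hence cell 2 = 4.
Among the 5 still-open variables, 3 fits only cell 8 (and all 5 values in {1, 2, 3, 7, 8} must be used), so cell 8 = 3.

3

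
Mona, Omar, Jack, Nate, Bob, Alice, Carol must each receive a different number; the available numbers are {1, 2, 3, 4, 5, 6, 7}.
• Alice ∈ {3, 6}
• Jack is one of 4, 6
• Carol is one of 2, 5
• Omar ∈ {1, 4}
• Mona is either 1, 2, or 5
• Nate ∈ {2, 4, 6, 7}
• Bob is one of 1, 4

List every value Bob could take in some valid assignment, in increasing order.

The 7 variables together cover exactly {1, 2, 3, 4, 5, 6, 7} — 7 values for 7 variables — and 3 appears only in Alice's list, so Alice = 3.
The 6 still-open variables draw from only 6 values {1, 2, 4, 5, 6, 7}, so each is used; only Nate can be 7, hence Nate = 7.
The 5 still-open variables together cover exactly {1, 2, 4, 5, 6} — 5 values for 5 variables — and 6 appears only in Jack's list, so Jack = 6.
Omar and Bob share exactly the 2 values {1, 4}; by pigeonhole those values go to them, so strike 1, 4 from Mona.
No further eliminations apply; Bob can still be any of 1, 4.

1, 4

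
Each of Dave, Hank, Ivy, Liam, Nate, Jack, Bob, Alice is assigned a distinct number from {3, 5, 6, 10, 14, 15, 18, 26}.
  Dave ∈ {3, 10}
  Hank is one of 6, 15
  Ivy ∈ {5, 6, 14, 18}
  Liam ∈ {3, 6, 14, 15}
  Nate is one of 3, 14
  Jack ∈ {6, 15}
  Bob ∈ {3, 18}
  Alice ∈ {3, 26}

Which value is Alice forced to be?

26

The 8 variables together cover exactly {3, 5, 6, 10, 14, 15, 18, 26} — 8 values for 8 variables — and 5 appears only in Ivy's list, so Ivy = 5.
The 7 still-open variables together cover exactly {3, 6, 10, 14, 15, 18, 26} — 7 values for 7 variables — and 10 appears only in Dave's list, so Dave = 10.
The 6 still-open variables together cover exactly {3, 6, 14, 15, 18, 26} — 6 values for 6 variables — and 18 appears only in Bob's list, so Bob = 18.
Among the 5 still-open variables, 26 fits only Alice (and all 5 values in {3, 6, 14, 15, 26} must be used), so Alice = 26.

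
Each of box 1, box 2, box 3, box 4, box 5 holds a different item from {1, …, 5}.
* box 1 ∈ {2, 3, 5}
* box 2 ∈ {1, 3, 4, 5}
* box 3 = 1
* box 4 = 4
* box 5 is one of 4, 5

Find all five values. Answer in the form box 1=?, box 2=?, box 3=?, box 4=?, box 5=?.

box 1=2, box 2=3, box 3=1, box 4=4, box 5=5

box 3's domain is down to {1}, so box 3 = 1. Strike 1 from box 2.
box 4 has just one choice, so box 4 = 4. So box 2, box 5 can't be 4.
That leaves box 5 = 5. So box 1, box 2 can't be 5.
box 2's domain is down to {3}, so box 2 = 3. Eliminate 3 elsewhere: box 1.
That leaves box 1 = 2.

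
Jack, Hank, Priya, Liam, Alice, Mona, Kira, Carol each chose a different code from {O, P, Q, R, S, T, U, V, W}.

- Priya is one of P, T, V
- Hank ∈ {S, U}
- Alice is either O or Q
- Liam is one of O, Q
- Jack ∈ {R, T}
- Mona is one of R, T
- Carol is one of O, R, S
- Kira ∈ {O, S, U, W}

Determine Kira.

W

Jack and Mona between them cover only {R, T} — a naked pair. Remove those values from Priya, Carol.
Liam and Alice between them cover only {O, Q} — a naked pair. Remove those values from Kira, Carol.
Carol's domain is down to {S}, so Carol = S. Strike S from Hank, Kira.
Hank must be U (only option left). Remove U from Kira.
So Kira = W.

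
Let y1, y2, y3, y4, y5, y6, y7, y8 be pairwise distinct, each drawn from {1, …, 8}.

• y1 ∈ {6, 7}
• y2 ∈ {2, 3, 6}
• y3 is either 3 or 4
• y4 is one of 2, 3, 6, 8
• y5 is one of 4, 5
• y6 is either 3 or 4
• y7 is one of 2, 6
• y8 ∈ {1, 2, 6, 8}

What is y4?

Among the 8 variables, 1 fits only y8 (and all 8 values in {1, 2, 3, 4, 5, 6, 7, 8} must be used), so y8 = 1.
The 7 still-open variables draw from only 7 values {2, 3, 4, 5, 6, 7, 8}, so each is used; only y5 can be 5, hence y5 = 5.
Among the 6 still-open variables, 7 fits only y1 (and all 6 values in {2, 3, 4, 6, 7, 8} must be used), so y1 = 7.
Among the 5 still-open variables, 8 fits only y4 (and all 5 values in {2, 3, 4, 6, 8} must be used), so y4 = 8.

8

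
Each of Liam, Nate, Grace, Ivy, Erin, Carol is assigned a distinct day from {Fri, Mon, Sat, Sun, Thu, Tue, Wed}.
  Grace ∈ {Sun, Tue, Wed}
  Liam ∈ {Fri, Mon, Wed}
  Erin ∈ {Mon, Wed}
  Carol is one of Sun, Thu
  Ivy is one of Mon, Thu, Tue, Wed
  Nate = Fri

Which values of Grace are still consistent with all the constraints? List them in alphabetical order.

Sun, Tue

Nate has just one choice, so Nate = Fri. So Liam can't be Fri.
The 2 variables Liam and Erin are confined to {Mon, Wed}, which locks those values in; drop them from Grace, Ivy.
No further eliminations apply; Grace can still be any of Sun, Tue.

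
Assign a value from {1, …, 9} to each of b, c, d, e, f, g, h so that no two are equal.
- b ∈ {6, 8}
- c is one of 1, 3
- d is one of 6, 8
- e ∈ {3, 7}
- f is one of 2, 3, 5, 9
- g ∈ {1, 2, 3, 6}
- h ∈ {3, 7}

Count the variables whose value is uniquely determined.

2

The 2 variables b and d are confined to {6, 8}, which locks those values in; drop them from g.
e and h between them cover only {3, 7} — a naked pair. Remove those values from c, f, g.
c must be 1 (only option left). Remove 1 from g.
That leaves g = 2. Remove 2 from f.
Determined: c=1, g=2. The other variables each still have more than one consistent value. That makes 2.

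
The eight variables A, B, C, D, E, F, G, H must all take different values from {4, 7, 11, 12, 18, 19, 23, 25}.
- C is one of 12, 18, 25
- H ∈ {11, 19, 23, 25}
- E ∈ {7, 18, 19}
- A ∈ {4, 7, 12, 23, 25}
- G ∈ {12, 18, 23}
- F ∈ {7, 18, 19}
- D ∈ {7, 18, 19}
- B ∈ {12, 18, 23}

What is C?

The 8 variables together cover exactly {4, 7, 11, 12, 18, 19, 23, 25} — 8 values for 8 variables — and 4 appears only in A's list, so A = 4.
The 7 still-open variables together cover exactly {7, 11, 12, 18, 19, 23, 25} — 7 values for 7 variables — and 11 appears only in H's list, so H = 11.
The 6 still-open variables draw from only 6 values {7, 12, 18, 19, 23, 25}, so each is used; only C can be 25, hence C = 25.

25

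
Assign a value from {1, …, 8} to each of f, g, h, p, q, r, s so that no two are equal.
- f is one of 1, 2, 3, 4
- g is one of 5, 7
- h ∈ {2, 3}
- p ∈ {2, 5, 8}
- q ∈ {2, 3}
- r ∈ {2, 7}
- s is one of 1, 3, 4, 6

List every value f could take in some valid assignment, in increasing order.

The 2 variables h and q are confined to {2, 3}, which locks those values in; drop them from f, p, r, s.
r has just one choice, so r = 7. Strike 7 from g.
That leaves g = 5. So p can't be 5.
p must be 8 (only option left).
No further eliminations apply; f can still be any of 1, 4.

1, 4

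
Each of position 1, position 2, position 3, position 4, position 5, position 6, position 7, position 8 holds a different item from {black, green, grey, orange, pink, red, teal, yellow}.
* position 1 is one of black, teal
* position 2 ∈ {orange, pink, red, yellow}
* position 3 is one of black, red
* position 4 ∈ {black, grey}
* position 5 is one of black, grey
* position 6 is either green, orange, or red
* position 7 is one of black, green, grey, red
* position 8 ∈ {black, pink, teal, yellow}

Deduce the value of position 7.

position 4 and position 5 between them cover only {black, grey} — a naked pair. Remove those values from position 1, position 3, position 7, position 8.
That leaves position 1 = teal. So position 8 can't be teal.
position 3 has just one choice, so position 3 = red. Remove red from position 2, position 6, position 7.
So position 7 = green.

green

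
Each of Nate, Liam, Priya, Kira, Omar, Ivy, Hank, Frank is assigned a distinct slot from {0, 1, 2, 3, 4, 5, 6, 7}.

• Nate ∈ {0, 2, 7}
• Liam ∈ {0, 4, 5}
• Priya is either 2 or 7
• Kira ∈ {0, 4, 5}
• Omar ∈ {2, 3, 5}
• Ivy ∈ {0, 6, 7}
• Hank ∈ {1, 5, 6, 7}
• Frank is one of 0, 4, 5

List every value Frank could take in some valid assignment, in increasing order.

0, 4, 5

The 8 variables draw from only 8 values {0, 1, 2, 3, 4, 5, 6, 7}, so each is used; only Hank can be 1, hence Hank = 1.
The 7 still-open variables together cover exactly {0, 2, 3, 4, 5, 6, 7} — 7 values for 7 variables — and 3 appears only in Omar's list, so Omar = 3.
The 6 still-open variables together cover exactly {0, 2, 4, 5, 6, 7} — 6 values for 6 variables — and 6 appears only in Ivy's list, so Ivy = 6.
Liam, Kira, Frank share exactly the 3 values {0, 4, 5}; by pigeonhole those values go to them, so strike 0, 4, 5 from Nate.
No further eliminations apply; Frank can still be any of 0, 4, 5.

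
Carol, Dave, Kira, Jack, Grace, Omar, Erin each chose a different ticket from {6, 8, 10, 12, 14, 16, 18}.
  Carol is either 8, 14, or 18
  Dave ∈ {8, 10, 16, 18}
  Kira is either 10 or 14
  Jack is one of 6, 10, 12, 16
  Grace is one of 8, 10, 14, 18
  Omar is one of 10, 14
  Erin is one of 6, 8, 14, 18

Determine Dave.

16

The 7 variables together cover exactly {6, 8, 10, 12, 14, 16, 18} — 7 values for 7 variables — and 12 appears only in Jack's list, so Jack = 12.
Among the 6 still-open variables, 6 fits only Erin (and all 6 values in {6, 8, 10, 14, 16, 18} must be used), so Erin = 6.
The 5 still-open variables together cover exactly {8, 10, 14, 16, 18} — 5 values for 5 variables — and 16 appears only in Dave's list, so Dave = 16.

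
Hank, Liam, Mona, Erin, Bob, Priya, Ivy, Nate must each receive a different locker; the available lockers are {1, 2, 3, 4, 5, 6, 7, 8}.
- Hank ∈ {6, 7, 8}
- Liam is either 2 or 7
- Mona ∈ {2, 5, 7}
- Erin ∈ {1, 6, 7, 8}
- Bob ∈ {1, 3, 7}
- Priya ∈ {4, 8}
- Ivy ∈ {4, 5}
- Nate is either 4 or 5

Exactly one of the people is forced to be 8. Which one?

Among the 8 variables, 3 fits only Bob (and all 8 values in {1, 2, 3, 4, 5, 6, 7, 8} must be used), so Bob = 3.
The 7 still-open variables draw from only 7 values {1, 2, 4, 5, 6, 7, 8}, so each is used; only Erin can be 1, hence Erin = 1.
Among the 6 still-open variables, 6 fits only Hank (and all 6 values in {2, 4, 5, 6, 7, 8} must be used), so Hank = 6.
The 5 still-open variables together cover exactly {2, 4, 5, 7, 8} — 5 values for 5 variables — and 8 appears only in Priya's list, so Priya = 8.

Priya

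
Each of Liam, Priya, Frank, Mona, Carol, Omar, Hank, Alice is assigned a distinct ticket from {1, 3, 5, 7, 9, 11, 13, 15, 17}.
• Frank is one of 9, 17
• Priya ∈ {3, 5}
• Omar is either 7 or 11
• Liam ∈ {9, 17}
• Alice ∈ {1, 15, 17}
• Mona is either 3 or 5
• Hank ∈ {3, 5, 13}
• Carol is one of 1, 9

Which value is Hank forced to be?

Liam and Frank share exactly the 2 values {9, 17}; by pigeonhole those values go to them, so strike 9, 17 from Carol, Alice.
Carol's domain is down to {1}, so Carol = 1. So Alice can't be 1.
Alice must be 15 (only option left).
The 2 variables Priya and Mona are confined to {3, 5}, which locks those values in; drop them from Hank.
So Hank = 13.

13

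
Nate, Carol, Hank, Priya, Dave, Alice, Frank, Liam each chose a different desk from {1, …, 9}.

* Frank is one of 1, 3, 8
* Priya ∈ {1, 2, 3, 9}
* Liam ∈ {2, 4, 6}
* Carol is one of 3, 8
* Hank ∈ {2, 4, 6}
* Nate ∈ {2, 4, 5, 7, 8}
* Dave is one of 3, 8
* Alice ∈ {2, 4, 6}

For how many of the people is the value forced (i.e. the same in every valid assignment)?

2

The 2 variables Carol and Dave are confined to {3, 8}, which locks those values in; drop them from Nate, Priya, Frank.
Frank's domain is down to {1}, so Frank = 1. Eliminate 1 elsewhere: Priya.
Hank, Alice, Liam between them cover only {2, 4, 6} — a naked triple. Remove those values from Nate, Priya.
That leaves Priya = 9.
Determined: Priya=9, Frank=1. The other people each still have more than one consistent value. That makes 2.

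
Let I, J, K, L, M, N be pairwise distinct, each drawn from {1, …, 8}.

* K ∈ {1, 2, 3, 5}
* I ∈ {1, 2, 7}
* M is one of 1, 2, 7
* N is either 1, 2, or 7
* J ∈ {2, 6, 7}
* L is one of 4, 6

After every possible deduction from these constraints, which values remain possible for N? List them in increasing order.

The 3 variables I, M, N are confined to {1, 2, 7}, which locks those values in; drop them from J, K.
J has just one choice, so J = 6. Eliminate 6 elsewhere: L.
That leaves L = 4.
No further eliminations apply; N can still be any of 1, 2, 7.

1, 2, 7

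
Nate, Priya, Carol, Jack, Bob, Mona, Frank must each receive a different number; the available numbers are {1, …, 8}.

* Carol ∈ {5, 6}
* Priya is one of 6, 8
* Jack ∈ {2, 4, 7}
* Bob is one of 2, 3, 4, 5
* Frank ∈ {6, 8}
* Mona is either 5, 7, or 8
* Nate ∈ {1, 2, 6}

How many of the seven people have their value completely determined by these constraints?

Priya and Frank share exactly the 2 values {6, 8}; by pigeonhole those values go to them, so strike 6, 8 from Nate, Carol, Mona.
That leaves Carol = 5. Remove 5 from Bob, Mona.
Mona must be 7 (only option left). So Jack can't be 7.
Determined: Carol=5, Mona=7. The other people each still have more than one consistent value. That makes 2.

2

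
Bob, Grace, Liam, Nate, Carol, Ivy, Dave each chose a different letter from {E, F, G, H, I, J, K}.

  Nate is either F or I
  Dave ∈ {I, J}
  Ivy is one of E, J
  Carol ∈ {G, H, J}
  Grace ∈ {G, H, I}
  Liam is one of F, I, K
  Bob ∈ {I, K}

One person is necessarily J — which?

Among the 7 variables, E fits only Ivy (and all 7 values in {E, F, G, H, I, J, K} must be used), so Ivy = E.
Bob, Liam, Nate between them cover only {F, I, K} — a naked triple. Remove those values from Grace, Dave.
So J goes to Dave.

Dave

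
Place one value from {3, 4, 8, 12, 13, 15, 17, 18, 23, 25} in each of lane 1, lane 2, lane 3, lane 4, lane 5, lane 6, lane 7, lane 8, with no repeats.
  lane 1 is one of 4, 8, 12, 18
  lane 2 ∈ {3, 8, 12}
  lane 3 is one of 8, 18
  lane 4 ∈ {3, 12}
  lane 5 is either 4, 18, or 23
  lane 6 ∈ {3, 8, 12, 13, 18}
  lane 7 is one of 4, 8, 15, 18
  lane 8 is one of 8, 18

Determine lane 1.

The 8 variables draw from only 8 values {3, 4, 8, 12, 13, 15, 18, 23}, so each is used; only lane 6 can be 13, hence lane 6 = 13.
The 7 still-open variables together cover exactly {3, 4, 8, 12, 15, 18, 23} — 7 values for 7 variables — and 15 appears only in lane 7's list, so lane 7 = 15.
Among the 6 still-open variables, 23 fits only lane 5 (and all 6 values in {3, 4, 8, 12, 18, 23} must be used), so lane 5 = 23.
The 5 still-open variables together cover exactly {3, 4, 8, 12, 18} — 5 values for 5 variables — and 4 appears only in lane 1's list, so lane 1 = 4.

4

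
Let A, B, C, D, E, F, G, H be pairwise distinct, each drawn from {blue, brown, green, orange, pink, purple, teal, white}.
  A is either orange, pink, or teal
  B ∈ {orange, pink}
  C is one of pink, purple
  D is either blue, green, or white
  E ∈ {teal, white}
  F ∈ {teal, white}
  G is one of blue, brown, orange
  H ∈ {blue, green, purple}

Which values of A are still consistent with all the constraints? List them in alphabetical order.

orange, pink

The 8 variables draw from only 8 values {blue, brown, green, orange, pink, purple, teal, white}, so each is used; only G can be brown, hence G = brown.
E and F share exactly the 2 values {teal, white}; by pigeonhole those values go to them, so strike teal, white from A, D.
The 2 variables A and B are confined to {orange, pink}, which locks those values in; drop them from C.
That leaves C = purple. Eliminate purple elsewhere: H.
No further eliminations apply; A can still be any of orange, pink.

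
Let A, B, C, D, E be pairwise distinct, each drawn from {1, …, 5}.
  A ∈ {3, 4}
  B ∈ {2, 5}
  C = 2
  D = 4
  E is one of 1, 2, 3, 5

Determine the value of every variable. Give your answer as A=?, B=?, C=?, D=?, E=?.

A=3, B=5, C=2, D=4, E=1

C's domain is down to {2}, so C = 2. Strike 2 from B, E.
D's domain is down to {4}, so D = 4. So A can't be 4.
That leaves A = 3. Eliminate 3 elsewhere: E.
That leaves B = 5. Remove 5 from E.
E has just one choice, so E = 1.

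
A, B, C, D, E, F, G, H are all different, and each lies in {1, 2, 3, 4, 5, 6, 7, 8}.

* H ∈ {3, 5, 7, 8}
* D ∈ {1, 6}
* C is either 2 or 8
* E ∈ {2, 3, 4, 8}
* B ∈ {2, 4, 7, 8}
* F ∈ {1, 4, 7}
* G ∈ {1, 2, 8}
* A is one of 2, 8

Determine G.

1

The 8 variables draw from only 8 values {1, 2, 3, 4, 5, 6, 7, 8}, so each is used; only H can be 5, hence H = 5.
The 7 still-open variables together cover exactly {1, 2, 3, 4, 6, 7, 8} — 7 values for 7 variables — and 3 appears only in E's list, so E = 3.
The 6 still-open variables together cover exactly {1, 2, 4, 6, 7, 8} — 6 values for 6 variables — and 6 appears only in D's list, so D = 6.
The 2 variables A and C are confined to {2, 8}, which locks those values in; drop them from B, G.
So G = 1.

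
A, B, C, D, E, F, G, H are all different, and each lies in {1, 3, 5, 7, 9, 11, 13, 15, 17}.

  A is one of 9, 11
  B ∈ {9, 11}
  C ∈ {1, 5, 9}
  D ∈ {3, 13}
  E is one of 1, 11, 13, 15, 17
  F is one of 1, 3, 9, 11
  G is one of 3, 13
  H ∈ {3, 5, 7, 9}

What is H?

The 2 variables A and B are confined to {9, 11}, which locks those values in; drop them from C, E, F, H.
D and G share exactly the 2 values {3, 13}; by pigeonhole those values go to them, so strike 3, 13 from E, F, H.
F's domain is down to {1}, so F = 1. Strike 1 from C, E.
C must be 5 (only option left). Eliminate 5 elsewhere: H.
So H = 7.

7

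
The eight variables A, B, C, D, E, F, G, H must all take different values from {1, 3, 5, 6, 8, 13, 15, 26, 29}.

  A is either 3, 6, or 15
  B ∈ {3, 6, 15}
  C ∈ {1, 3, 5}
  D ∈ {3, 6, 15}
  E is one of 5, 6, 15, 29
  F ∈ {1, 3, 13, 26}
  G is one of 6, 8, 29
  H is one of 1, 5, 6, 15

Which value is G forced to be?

A, B, D between them cover only {3, 6, 15} — a naked triple. Remove those values from C, E, F, G, H.
C and H between them cover only {1, 5} — a naked pair. Remove those values from E, F.
E must be 29 (only option left). Remove 29 from G.
So G = 8.

8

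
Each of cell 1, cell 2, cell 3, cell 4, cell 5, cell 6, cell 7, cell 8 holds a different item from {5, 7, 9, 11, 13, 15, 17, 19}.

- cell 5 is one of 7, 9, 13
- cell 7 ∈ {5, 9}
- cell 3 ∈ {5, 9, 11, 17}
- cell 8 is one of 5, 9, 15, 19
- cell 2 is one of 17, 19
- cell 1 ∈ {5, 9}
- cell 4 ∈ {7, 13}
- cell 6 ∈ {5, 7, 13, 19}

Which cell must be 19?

The 8 variables together cover exactly {5, 7, 9, 11, 13, 15, 17, 19} — 8 values for 8 variables — and 11 appears only in cell 3's list, so cell 3 = 11.
Among the 7 still-open variables, 15 fits only cell 8 (and all 7 values in {5, 7, 9, 13, 15, 17, 19} must be used), so cell 8 = 15.
The 6 still-open variables together cover exactly {5, 7, 9, 13, 17, 19} — 6 values for 6 variables — and 17 appears only in cell 2's list, so cell 2 = 17.
The 5 still-open variables together cover exactly {5, 7, 9, 13, 19} — 5 values for 5 variables — and 19 appears only in cell 6's list, so cell 6 = 19.

cell 6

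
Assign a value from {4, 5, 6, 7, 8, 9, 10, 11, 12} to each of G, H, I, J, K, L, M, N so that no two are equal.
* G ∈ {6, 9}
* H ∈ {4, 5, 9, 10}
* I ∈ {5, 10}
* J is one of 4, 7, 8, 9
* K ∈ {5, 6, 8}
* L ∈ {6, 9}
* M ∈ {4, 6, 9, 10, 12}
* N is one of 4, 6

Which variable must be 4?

The 8 variables together cover exactly {4, 5, 6, 7, 8, 9, 10, 12} — 8 values for 8 variables — and 7 appears only in J's list, so J = 7.
The 7 still-open variables draw from only 7 values {4, 5, 6, 8, 9, 10, 12}, so each is used; only K can be 8, hence K = 8.
The 6 still-open variables together cover exactly {4, 5, 6, 9, 10, 12} — 6 values for 6 variables — and 12 appears only in M's list, so M = 12.
G and L between them cover only {6, 9} — a naked pair. Remove those values from H, N.
So 4 goes to N.

N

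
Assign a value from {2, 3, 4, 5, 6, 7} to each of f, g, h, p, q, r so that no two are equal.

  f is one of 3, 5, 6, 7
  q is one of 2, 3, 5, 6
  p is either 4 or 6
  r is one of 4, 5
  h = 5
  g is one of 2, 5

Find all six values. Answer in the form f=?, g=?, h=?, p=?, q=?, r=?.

h must be 5 (only option left). Strike 5 from f, g, q, r.
r has just one choice, so r = 4. Remove 4 from p.
g's domain is down to {2}, so g = 2. Remove 2 from q.
p has just one choice, so p = 6. Remove 6 from f, q.
q has just one choice, so q = 3. Eliminate 3 elsewhere: f.
f's domain is down to {7}, so f = 7.

f=7, g=2, h=5, p=6, q=3, r=4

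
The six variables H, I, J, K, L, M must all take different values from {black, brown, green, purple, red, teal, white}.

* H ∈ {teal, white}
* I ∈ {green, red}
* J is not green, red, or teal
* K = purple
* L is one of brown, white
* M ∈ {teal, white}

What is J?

black

K's domain is down to {purple}, so K = purple. Eliminate purple elsewhere: J.
H and M between them cover only {teal, white} — a naked pair. Remove those values from J, L.
L's domain is down to {brown}, so L = brown. So J can't be brown.
So J = black.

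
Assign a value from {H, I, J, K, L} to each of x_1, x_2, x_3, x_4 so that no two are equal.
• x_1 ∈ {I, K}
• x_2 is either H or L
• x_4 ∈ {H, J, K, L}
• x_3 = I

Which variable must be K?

x_3's domain is down to {I}, so x_3 = I. Eliminate I elsewhere: x_1.
So K goes to x_1.

x_1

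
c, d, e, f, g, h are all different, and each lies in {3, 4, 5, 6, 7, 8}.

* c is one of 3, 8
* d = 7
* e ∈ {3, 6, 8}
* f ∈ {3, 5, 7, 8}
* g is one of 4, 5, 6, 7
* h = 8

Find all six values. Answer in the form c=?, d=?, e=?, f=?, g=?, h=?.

c=3, d=7, e=6, f=5, g=4, h=8

d has just one choice, so d = 7. So f, g can't be 7.
h has just one choice, so h = 8. Strike 8 from c, e, f.
That leaves c = 3. Strike 3 from e, f.
That leaves e = 6. So g can't be 6.
f has just one choice, so f = 5. Remove 5 from g.
g must be 4 (only option left).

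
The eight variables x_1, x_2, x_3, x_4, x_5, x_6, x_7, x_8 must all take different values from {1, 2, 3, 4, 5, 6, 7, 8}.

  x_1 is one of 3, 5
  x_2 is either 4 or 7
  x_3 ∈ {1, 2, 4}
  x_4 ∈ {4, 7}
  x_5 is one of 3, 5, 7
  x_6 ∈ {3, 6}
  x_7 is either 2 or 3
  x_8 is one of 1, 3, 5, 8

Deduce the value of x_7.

The 8 variables draw from only 8 values {1, 2, 3, 4, 5, 6, 7, 8}, so each is used; only x_6 can be 6, hence x_6 = 6.
The 7 still-open variables draw from only 7 values {1, 2, 3, 4, 5, 7, 8}, so each is used; only x_8 can be 8, hence x_8 = 8.
The 6 still-open variables together cover exactly {1, 2, 3, 4, 5, 7} — 6 values for 6 variables — and 1 appears only in x_3's list, so x_3 = 1.
The 5 still-open variables together cover exactly {2, 3, 4, 5, 7} — 5 values for 5 variables — and 2 appears only in x_7's list, so x_7 = 2.

2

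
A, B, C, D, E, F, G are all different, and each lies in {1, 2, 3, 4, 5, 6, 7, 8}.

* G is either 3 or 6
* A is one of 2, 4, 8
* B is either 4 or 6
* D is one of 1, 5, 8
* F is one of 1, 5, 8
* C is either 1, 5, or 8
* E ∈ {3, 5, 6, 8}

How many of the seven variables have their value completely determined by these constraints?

The 7 variables draw from only 7 values {1, 2, 3, 4, 5, 6, 8}, so each is used; only A can be 2, hence A = 2.
The 6 still-open variables together cover exactly {1, 3, 4, 5, 6, 8} — 6 values for 6 variables — and 4 appears only in B's list, so B = 4.
The 3 variables C, D, F are confined to {1, 5, 8}, which locks those values in; drop them from E.
Determined: A=2, B=4. The other variables each still have more than one consistent value. That makes 2.

2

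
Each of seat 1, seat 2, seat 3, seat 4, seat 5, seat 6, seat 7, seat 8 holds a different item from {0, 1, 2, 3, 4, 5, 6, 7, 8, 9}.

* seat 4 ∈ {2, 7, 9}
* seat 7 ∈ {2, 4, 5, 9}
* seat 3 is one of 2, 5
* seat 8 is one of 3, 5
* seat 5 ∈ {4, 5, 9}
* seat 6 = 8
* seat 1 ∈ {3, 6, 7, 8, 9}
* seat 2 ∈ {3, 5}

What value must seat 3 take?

seat 6's domain is down to {8}, so seat 6 = 8. So seat 1 can't be 8.
The 7 still-open variables draw from only 7 values {2, 3, 4, 5, 6, 7, 9}, so each is used; only seat 1 can be 6, hence seat 1 = 6.
The 6 still-open variables together cover exactly {2, 3, 4, 5, 7, 9} — 6 values for 6 variables — and 7 appears only in seat 4's list, so seat 4 = 7.
seat 2 and seat 8 share exactly the 2 values {3, 5}; by pigeonhole those values go to them, so strike 3, 5 from seat 3, seat 5, seat 7.
So seat 3 = 2.

2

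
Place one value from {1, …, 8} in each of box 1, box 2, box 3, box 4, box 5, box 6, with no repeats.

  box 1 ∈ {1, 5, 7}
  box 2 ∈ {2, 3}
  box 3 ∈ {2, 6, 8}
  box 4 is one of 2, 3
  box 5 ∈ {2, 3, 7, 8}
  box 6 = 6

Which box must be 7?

box 5

box 6's domain is down to {6}, so box 6 = 6. Eliminate 6 elsewhere: box 3.
The 2 variables box 2 and box 4 are confined to {2, 3}, which locks those values in; drop them from box 3, box 5.
box 3 must be 8 (only option left). Remove 8 from box 5.
So 7 goes to box 5.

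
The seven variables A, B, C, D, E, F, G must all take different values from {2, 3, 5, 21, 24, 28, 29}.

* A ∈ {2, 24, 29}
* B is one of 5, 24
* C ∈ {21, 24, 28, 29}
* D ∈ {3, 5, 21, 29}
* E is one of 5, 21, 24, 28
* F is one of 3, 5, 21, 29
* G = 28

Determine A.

G's domain is down to {28}, so G = 28. Eliminate 28 elsewhere: C, E.
Among the 6 still-open variables, 2 fits only A (and all 6 values in {2, 3, 5, 21, 24, 29} must be used), so A = 2.

2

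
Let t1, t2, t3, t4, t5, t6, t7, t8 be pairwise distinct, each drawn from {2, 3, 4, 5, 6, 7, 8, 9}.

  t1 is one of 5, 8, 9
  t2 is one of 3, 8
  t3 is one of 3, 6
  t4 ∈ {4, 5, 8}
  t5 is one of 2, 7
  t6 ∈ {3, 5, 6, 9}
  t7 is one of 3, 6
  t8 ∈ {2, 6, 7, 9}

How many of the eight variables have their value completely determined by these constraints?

2

The 8 variables together cover exactly {2, 3, 4, 5, 6, 7, 8, 9} — 8 values for 8 variables — and 4 appears only in t4's list, so t4 = 4.
The 2 variables t3 and t7 are confined to {3, 6}, which locks those values in; drop them from t2, t6, t8.
t2 has just one choice, so t2 = 8. Remove 8 from t1.
The 2 variables t1 and t6 are confined to {5, 9}, which locks those values in; drop them from t8.
Determined: t2=8, t4=4. The other variables each still have more than one consistent value. That makes 2.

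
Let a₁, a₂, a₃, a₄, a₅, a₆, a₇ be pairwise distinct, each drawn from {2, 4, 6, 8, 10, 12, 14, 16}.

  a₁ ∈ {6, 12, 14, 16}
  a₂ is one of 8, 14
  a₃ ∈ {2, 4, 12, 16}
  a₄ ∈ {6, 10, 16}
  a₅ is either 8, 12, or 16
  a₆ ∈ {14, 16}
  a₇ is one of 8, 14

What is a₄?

10

The 2 variables a₂ and a₇ are confined to {8, 14}, which locks those values in; drop them from a₁, a₅, a₆.
a₆'s domain is down to {16}, so a₆ = 16. Remove 16 from a₁, a₃, a₄, a₅.
That leaves a₅ = 12. So a₁, a₃ can't be 12.
a₁ must be 6 (only option left). Remove 6 from a₄.
So a₄ = 10.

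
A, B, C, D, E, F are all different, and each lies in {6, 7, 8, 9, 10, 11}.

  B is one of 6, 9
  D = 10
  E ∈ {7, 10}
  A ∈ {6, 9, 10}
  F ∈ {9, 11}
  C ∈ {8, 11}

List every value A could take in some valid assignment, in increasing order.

6, 9

D has just one choice, so D = 10. Remove 10 from A, E.
E must be 7 (only option left).
The 4 still-open variables together cover exactly {6, 8, 9, 11} — 4 values for 4 variables — and 8 appears only in C's list, so C = 8.
Among the 3 still-open variables, 11 fits only F (and all 3 values in {6, 9, 11} must be used), so F = 11.
No further eliminations apply; A can still be any of 6, 9.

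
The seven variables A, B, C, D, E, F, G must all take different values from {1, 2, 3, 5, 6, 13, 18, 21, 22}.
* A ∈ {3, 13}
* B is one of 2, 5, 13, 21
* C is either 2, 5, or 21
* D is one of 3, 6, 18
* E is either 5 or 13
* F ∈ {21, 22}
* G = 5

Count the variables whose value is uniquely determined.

G's domain is down to {5}, so G = 5. So B, C, E can't be 5.
E's domain is down to {13}, so E = 13. So A, B can't be 13.
A's domain is down to {3}, so A = 3. Strike 3 from D.
B and C between them cover only {2, 21} — a naked pair. Remove those values from F.
That leaves F = 22.
Determined: A=3, E=13, F=22, G=5. The other variables each still have more than one consistent value. That makes 4.

4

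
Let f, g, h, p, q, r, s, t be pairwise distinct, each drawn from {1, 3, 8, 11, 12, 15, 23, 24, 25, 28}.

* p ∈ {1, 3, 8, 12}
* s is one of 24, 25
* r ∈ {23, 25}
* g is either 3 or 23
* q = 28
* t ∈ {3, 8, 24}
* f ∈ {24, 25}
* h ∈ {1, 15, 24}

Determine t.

q has just one choice, so q = 28.
f and s between them cover only {24, 25} — a naked pair. Remove those values from h, r, t.
r has just one choice, so r = 23. Remove 23 from g.
g has just one choice, so g = 3. Strike 3 from p, t.
So t = 8.

8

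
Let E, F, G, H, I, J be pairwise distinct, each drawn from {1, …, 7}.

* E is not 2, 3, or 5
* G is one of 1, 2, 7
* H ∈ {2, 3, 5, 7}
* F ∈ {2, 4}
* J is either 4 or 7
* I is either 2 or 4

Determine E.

F and I share exactly the 2 values {2, 4}; by pigeonhole those values go to them, so strike 2, 4 from E, G, H, J.
That leaves J = 7. Remove 7 from E, G, H.
G must be 1 (only option left). Remove 1 from E.
So E = 6.

6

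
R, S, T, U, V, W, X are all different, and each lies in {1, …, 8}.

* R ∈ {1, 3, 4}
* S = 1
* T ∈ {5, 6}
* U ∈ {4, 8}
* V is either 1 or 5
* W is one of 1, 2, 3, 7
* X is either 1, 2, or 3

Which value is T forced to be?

6

S's domain is down to {1}, so S = 1. Eliminate 1 elsewhere: R, V, W, X.
V's domain is down to {5}, so V = 5. Remove 5 from T.
So T = 6.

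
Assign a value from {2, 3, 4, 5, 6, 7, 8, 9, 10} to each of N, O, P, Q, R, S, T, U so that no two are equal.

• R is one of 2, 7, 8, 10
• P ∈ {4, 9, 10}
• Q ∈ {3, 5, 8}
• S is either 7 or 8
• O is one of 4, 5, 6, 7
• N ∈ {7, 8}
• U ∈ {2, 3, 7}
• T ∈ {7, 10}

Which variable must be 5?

N and S share exactly the 2 values {7, 8}; by pigeonhole those values go to them, so strike 7, 8 from O, Q, R, T, U.
That leaves T = 10. Strike 10 from P, R.
R's domain is down to {2}, so R = 2. Remove 2 from U.
U's domain is down to {3}, so U = 3. Strike 3 from Q.
So 5 goes to Q.

Q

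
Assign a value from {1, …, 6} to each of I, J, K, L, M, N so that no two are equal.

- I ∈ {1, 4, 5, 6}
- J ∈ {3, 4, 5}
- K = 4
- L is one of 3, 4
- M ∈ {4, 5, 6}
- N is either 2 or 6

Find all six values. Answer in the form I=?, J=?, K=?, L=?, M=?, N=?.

K's domain is down to {4}, so K = 4. Strike 4 from I, J, L, M.
L has just one choice, so L = 3. So J can't be 3.
That leaves J = 5. Strike 5 from I, M.
That leaves M = 6. Remove 6 from I, N.
N must be 2 (only option left).
I must be 1 (only option left).

I=1, J=5, K=4, L=3, M=6, N=2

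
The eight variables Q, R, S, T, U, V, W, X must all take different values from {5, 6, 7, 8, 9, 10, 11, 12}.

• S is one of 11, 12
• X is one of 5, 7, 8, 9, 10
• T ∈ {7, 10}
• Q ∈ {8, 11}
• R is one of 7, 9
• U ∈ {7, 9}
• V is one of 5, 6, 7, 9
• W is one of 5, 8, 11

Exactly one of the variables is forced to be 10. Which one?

Among the 8 variables, 6 fits only V (and all 8 values in {5, 6, 7, 8, 9, 10, 11, 12} must be used), so V = 6.
Among the 7 still-open variables, 12 fits only S (and all 7 values in {5, 7, 8, 9, 10, 11, 12} must be used), so S = 12.
The 2 variables R and U are confined to {7, 9}, which locks those values in; drop them from T, X.
So 10 goes to T.

T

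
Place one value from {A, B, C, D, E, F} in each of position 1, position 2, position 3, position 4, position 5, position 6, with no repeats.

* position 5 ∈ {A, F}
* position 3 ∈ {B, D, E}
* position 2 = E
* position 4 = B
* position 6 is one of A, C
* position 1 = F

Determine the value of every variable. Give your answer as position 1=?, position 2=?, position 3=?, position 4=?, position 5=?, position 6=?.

position 1's domain is down to {F}, so position 1 = F. Strike F from position 5.
position 2 must be E (only option left). Eliminate E elsewhere: position 3.
position 4 must be B (only option left). Eliminate B elsewhere: position 3.
position 5 has just one choice, so position 5 = A. Strike A from position 6.
position 6's domain is down to {C}, so position 6 = C.
position 3's domain is down to {D}, so position 3 = D.

position 1=F, position 2=E, position 3=D, position 4=B, position 5=A, position 6=C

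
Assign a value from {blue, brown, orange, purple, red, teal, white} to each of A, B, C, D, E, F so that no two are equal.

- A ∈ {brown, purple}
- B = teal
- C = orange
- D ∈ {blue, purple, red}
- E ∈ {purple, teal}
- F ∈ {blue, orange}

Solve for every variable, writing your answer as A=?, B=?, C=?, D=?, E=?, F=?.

B's domain is down to {teal}, so B = teal. So E can't be teal.
C's domain is down to {orange}, so C = orange. Strike orange from F.
E must be purple (only option left). Eliminate purple elsewhere: A, D.
F must be blue (only option left). Remove blue from D.
A has just one choice, so A = brown.
That leaves D = red.

A=brown, B=teal, C=orange, D=red, E=purple, F=blue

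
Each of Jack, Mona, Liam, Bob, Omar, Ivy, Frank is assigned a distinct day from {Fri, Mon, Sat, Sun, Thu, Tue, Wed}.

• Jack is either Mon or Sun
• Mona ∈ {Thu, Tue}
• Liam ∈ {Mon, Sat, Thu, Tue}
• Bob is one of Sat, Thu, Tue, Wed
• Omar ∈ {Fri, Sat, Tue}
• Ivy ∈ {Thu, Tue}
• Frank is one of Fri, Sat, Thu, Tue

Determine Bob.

Wed

The 7 variables together cover exactly {Fri, Mon, Sat, Sun, Thu, Tue, Wed} — 7 values for 7 variables — and Sun appears only in Jack's list, so Jack = Sun.
The 6 still-open variables draw from only 6 values {Fri, Mon, Sat, Thu, Tue, Wed}, so each is used; only Liam can be Mon, hence Liam = Mon.
The 5 still-open variables together cover exactly {Fri, Sat, Thu, Tue, Wed} — 5 values for 5 variables — and Wed appears only in Bob's list, so Bob = Wed.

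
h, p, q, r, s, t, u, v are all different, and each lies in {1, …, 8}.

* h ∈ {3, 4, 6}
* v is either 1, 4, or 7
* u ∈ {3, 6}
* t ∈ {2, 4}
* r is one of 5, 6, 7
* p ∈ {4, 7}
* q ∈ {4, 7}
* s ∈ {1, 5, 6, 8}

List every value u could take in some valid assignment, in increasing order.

Among the 8 variables, 2 fits only t (and all 8 values in {1, 2, 3, 4, 5, 6, 7, 8} must be used), so t = 2.
The 7 still-open variables draw from only 7 values {1, 3, 4, 5, 6, 7, 8}, so each is used; only s can be 8, hence s = 8.
The 6 still-open variables together cover exactly {1, 3, 4, 5, 6, 7} — 6 values for 6 variables — and 1 appears only in v's list, so v = 1.
Among the 5 still-open variables, 5 fits only r (and all 5 values in {3, 4, 5, 6, 7} must be used), so r = 5.
p and q share exactly the 2 values {4, 7}; by pigeonhole those values go to them, so strike 4, 7 from h.
No further eliminations apply; u can still be any of 3, 6.

3, 6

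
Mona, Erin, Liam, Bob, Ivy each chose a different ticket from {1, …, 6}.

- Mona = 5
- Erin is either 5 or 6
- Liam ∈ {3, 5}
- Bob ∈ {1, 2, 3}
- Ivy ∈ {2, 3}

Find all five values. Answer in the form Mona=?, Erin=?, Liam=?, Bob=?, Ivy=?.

Mona must be 5 (only option left). Eliminate 5 elsewhere: Erin, Liam.
Erin has just one choice, so Erin = 6.
Liam has just one choice, so Liam = 3. Remove 3 from Bob, Ivy.
Ivy's domain is down to {2}, so Ivy = 2. Strike 2 from Bob.
Bob must be 1 (only option left).

Mona=5, Erin=6, Liam=3, Bob=1, Ivy=2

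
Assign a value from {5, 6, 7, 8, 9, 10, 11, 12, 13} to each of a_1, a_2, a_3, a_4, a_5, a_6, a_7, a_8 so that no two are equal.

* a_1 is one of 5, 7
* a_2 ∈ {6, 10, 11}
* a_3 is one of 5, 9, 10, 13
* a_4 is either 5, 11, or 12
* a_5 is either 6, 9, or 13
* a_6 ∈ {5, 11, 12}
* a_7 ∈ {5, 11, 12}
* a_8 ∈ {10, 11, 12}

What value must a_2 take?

The 8 variables together cover exactly {5, 6, 7, 9, 10, 11, 12, 13} — 8 values for 8 variables — and 7 appears only in a_1's list, so a_1 = 7.
a_4, a_6, a_7 between them cover only {5, 11, 12} — a naked triple. Remove those values from a_2, a_3, a_8.
a_8 must be 10 (only option left). Eliminate 10 elsewhere: a_2, a_3.
So a_2 = 6.

6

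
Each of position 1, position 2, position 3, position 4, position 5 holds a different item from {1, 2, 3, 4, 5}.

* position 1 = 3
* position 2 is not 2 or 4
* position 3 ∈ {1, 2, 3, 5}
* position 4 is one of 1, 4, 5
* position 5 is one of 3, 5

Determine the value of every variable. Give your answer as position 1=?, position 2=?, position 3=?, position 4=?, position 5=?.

position 1's domain is down to {3}, so position 1 = 3. So position 2, position 3, position 5 can't be 3.
position 5 must be 5 (only option left). Strike 5 from position 2, position 3, position 4.
position 2's domain is down to {1}, so position 2 = 1. Remove 1 from position 3, position 4.
That leaves position 3 = 2.
position 4's domain is down to {4}, so position 4 = 4.

position 1=3, position 2=1, position 3=2, position 4=4, position 5=5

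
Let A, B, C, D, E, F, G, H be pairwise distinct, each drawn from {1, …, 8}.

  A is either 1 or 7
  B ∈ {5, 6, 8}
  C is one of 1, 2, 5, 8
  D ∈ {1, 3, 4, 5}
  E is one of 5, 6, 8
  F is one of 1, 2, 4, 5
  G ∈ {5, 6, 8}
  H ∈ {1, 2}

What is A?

7

The 8 variables draw from only 8 values {1, 2, 3, 4, 5, 6, 7, 8}, so each is used; only D can be 3, hence D = 3.
Among the 7 still-open variables, 4 fits only F (and all 7 values in {1, 2, 4, 5, 6, 7, 8} must be used), so F = 4.
Among the 6 still-open variables, 7 fits only A (and all 6 values in {1, 2, 5, 6, 7, 8} must be used), so A = 7.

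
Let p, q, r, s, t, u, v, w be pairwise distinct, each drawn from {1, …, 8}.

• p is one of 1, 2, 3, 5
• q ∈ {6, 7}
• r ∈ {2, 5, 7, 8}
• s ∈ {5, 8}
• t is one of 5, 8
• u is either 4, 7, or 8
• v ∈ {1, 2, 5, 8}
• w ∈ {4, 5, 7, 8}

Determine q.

6

The 8 variables draw from only 8 values {1, 2, 3, 4, 5, 6, 7, 8}, so each is used; only p can be 3, hence p = 3.
The 7 still-open variables draw from only 7 values {1, 2, 4, 5, 6, 7, 8}, so each is used; only v can be 1, hence v = 1.
Among the 6 still-open variables, 2 fits only r (and all 6 values in {2, 4, 5, 6, 7, 8} must be used), so r = 2.
The 5 still-open variables together cover exactly {4, 5, 6, 7, 8} — 5 values for 5 variables — and 6 appears only in q's list, so q = 6.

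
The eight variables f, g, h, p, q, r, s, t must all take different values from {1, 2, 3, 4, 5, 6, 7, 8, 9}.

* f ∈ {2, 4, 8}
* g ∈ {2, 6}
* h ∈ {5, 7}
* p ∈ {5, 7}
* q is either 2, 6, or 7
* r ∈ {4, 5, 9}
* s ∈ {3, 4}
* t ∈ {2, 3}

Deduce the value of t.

The 8 variables together cover exactly {2, 3, 4, 5, 6, 7, 8, 9} — 8 values for 8 variables — and 8 appears only in f's list, so f = 8.
Among the 7 still-open variables, 9 fits only r (and all 7 values in {2, 3, 4, 5, 6, 7, 9} must be used), so r = 9.
Among the 6 still-open variables, 4 fits only s (and all 6 values in {2, 3, 4, 5, 6, 7} must be used), so s = 4.
The 5 still-open variables draw from only 5 values {2, 3, 5, 6, 7}, so each is used; only t can be 3, hence t = 3.

3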